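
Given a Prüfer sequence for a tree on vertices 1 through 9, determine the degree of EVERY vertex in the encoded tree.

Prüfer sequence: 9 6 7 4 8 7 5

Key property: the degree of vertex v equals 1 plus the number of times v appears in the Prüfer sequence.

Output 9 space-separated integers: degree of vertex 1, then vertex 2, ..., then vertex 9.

Answer: 1 1 1 2 2 2 3 2 2

Derivation:
p_1 = 9: count[9] becomes 1
p_2 = 6: count[6] becomes 1
p_3 = 7: count[7] becomes 1
p_4 = 4: count[4] becomes 1
p_5 = 8: count[8] becomes 1
p_6 = 7: count[7] becomes 2
p_7 = 5: count[5] becomes 1
Degrees (1 + count): deg[1]=1+0=1, deg[2]=1+0=1, deg[3]=1+0=1, deg[4]=1+1=2, deg[5]=1+1=2, deg[6]=1+1=2, deg[7]=1+2=3, deg[8]=1+1=2, deg[9]=1+1=2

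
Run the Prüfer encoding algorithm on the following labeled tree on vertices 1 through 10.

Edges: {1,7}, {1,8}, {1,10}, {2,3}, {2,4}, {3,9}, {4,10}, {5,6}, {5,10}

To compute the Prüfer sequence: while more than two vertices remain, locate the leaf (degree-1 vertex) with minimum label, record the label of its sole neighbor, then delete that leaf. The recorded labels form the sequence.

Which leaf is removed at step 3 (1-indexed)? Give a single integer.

Step 1: current leaves = {6,7,8,9}. Remove leaf 6 (neighbor: 5).
Step 2: current leaves = {5,7,8,9}. Remove leaf 5 (neighbor: 10).
Step 3: current leaves = {7,8,9}. Remove leaf 7 (neighbor: 1).

Answer: 7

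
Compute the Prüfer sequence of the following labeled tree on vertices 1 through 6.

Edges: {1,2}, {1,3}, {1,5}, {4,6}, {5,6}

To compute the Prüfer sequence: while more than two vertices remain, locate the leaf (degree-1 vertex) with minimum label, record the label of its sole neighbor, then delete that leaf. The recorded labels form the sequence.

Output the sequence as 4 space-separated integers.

Step 1: leaves = {2,3,4}. Remove smallest leaf 2, emit neighbor 1.
Step 2: leaves = {3,4}. Remove smallest leaf 3, emit neighbor 1.
Step 3: leaves = {1,4}. Remove smallest leaf 1, emit neighbor 5.
Step 4: leaves = {4,5}. Remove smallest leaf 4, emit neighbor 6.
Done: 2 vertices remain (5, 6). Sequence = [1 1 5 6]

Answer: 1 1 5 6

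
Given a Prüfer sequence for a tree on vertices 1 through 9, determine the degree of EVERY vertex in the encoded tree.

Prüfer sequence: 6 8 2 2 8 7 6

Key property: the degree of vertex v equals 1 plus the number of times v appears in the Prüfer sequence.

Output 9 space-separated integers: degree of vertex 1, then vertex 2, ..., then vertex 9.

Answer: 1 3 1 1 1 3 2 3 1

Derivation:
p_1 = 6: count[6] becomes 1
p_2 = 8: count[8] becomes 1
p_3 = 2: count[2] becomes 1
p_4 = 2: count[2] becomes 2
p_5 = 8: count[8] becomes 2
p_6 = 7: count[7] becomes 1
p_7 = 6: count[6] becomes 2
Degrees (1 + count): deg[1]=1+0=1, deg[2]=1+2=3, deg[3]=1+0=1, deg[4]=1+0=1, deg[5]=1+0=1, deg[6]=1+2=3, deg[7]=1+1=2, deg[8]=1+2=3, deg[9]=1+0=1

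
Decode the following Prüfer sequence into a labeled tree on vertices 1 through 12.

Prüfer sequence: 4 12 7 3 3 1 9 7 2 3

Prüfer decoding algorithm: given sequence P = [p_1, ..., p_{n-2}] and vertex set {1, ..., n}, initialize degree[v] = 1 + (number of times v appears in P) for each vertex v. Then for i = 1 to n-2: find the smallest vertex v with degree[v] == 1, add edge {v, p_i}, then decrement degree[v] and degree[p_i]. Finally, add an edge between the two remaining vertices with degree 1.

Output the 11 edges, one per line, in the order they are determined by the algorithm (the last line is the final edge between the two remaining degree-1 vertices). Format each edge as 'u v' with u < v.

Initial degrees: {1:2, 2:2, 3:4, 4:2, 5:1, 6:1, 7:3, 8:1, 9:2, 10:1, 11:1, 12:2}
Step 1: smallest deg-1 vertex = 5, p_1 = 4. Add edge {4,5}. Now deg[5]=0, deg[4]=1.
Step 2: smallest deg-1 vertex = 4, p_2 = 12. Add edge {4,12}. Now deg[4]=0, deg[12]=1.
Step 3: smallest deg-1 vertex = 6, p_3 = 7. Add edge {6,7}. Now deg[6]=0, deg[7]=2.
Step 4: smallest deg-1 vertex = 8, p_4 = 3. Add edge {3,8}. Now deg[8]=0, deg[3]=3.
Step 5: smallest deg-1 vertex = 10, p_5 = 3. Add edge {3,10}. Now deg[10]=0, deg[3]=2.
Step 6: smallest deg-1 vertex = 11, p_6 = 1. Add edge {1,11}. Now deg[11]=0, deg[1]=1.
Step 7: smallest deg-1 vertex = 1, p_7 = 9. Add edge {1,9}. Now deg[1]=0, deg[9]=1.
Step 8: smallest deg-1 vertex = 9, p_8 = 7. Add edge {7,9}. Now deg[9]=0, deg[7]=1.
Step 9: smallest deg-1 vertex = 7, p_9 = 2. Add edge {2,7}. Now deg[7]=0, deg[2]=1.
Step 10: smallest deg-1 vertex = 2, p_10 = 3. Add edge {2,3}. Now deg[2]=0, deg[3]=1.
Final: two remaining deg-1 vertices are 3, 12. Add edge {3,12}.

Answer: 4 5
4 12
6 7
3 8
3 10
1 11
1 9
7 9
2 7
2 3
3 12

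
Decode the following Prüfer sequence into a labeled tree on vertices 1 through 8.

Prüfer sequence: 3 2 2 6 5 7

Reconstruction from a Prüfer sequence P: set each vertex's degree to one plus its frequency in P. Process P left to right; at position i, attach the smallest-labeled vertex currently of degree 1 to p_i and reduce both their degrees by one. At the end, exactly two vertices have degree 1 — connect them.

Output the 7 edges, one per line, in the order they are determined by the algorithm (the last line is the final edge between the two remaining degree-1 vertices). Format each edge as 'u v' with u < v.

Answer: 1 3
2 3
2 4
2 6
5 6
5 7
7 8

Derivation:
Initial degrees: {1:1, 2:3, 3:2, 4:1, 5:2, 6:2, 7:2, 8:1}
Step 1: smallest deg-1 vertex = 1, p_1 = 3. Add edge {1,3}. Now deg[1]=0, deg[3]=1.
Step 2: smallest deg-1 vertex = 3, p_2 = 2. Add edge {2,3}. Now deg[3]=0, deg[2]=2.
Step 3: smallest deg-1 vertex = 4, p_3 = 2. Add edge {2,4}. Now deg[4]=0, deg[2]=1.
Step 4: smallest deg-1 vertex = 2, p_4 = 6. Add edge {2,6}. Now deg[2]=0, deg[6]=1.
Step 5: smallest deg-1 vertex = 6, p_5 = 5. Add edge {5,6}. Now deg[6]=0, deg[5]=1.
Step 6: smallest deg-1 vertex = 5, p_6 = 7. Add edge {5,7}. Now deg[5]=0, deg[7]=1.
Final: two remaining deg-1 vertices are 7, 8. Add edge {7,8}.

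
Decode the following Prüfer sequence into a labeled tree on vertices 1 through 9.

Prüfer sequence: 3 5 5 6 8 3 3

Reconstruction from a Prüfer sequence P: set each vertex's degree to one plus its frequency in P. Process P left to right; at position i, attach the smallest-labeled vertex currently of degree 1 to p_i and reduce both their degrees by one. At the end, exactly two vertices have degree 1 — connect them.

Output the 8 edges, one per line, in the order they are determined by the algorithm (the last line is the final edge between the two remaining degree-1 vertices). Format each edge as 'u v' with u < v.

Answer: 1 3
2 5
4 5
5 6
6 8
3 7
3 8
3 9

Derivation:
Initial degrees: {1:1, 2:1, 3:4, 4:1, 5:3, 6:2, 7:1, 8:2, 9:1}
Step 1: smallest deg-1 vertex = 1, p_1 = 3. Add edge {1,3}. Now deg[1]=0, deg[3]=3.
Step 2: smallest deg-1 vertex = 2, p_2 = 5. Add edge {2,5}. Now deg[2]=0, deg[5]=2.
Step 3: smallest deg-1 vertex = 4, p_3 = 5. Add edge {4,5}. Now deg[4]=0, deg[5]=1.
Step 4: smallest deg-1 vertex = 5, p_4 = 6. Add edge {5,6}. Now deg[5]=0, deg[6]=1.
Step 5: smallest deg-1 vertex = 6, p_5 = 8. Add edge {6,8}. Now deg[6]=0, deg[8]=1.
Step 6: smallest deg-1 vertex = 7, p_6 = 3. Add edge {3,7}. Now deg[7]=0, deg[3]=2.
Step 7: smallest deg-1 vertex = 8, p_7 = 3. Add edge {3,8}. Now deg[8]=0, deg[3]=1.
Final: two remaining deg-1 vertices are 3, 9. Add edge {3,9}.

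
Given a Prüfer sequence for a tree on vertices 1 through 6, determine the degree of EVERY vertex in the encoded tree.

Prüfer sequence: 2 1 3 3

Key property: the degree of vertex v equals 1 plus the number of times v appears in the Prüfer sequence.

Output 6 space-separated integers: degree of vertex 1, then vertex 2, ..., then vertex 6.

p_1 = 2: count[2] becomes 1
p_2 = 1: count[1] becomes 1
p_3 = 3: count[3] becomes 1
p_4 = 3: count[3] becomes 2
Degrees (1 + count): deg[1]=1+1=2, deg[2]=1+1=2, deg[3]=1+2=3, deg[4]=1+0=1, deg[5]=1+0=1, deg[6]=1+0=1

Answer: 2 2 3 1 1 1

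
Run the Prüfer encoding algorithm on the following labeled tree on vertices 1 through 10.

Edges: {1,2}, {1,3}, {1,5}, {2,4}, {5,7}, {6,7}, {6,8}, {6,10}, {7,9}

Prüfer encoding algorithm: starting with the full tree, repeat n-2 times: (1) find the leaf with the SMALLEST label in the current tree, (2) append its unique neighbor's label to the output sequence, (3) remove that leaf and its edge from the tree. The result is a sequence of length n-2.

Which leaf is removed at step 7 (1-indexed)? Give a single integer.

Step 1: current leaves = {3,4,8,9,10}. Remove leaf 3 (neighbor: 1).
Step 2: current leaves = {4,8,9,10}. Remove leaf 4 (neighbor: 2).
Step 3: current leaves = {2,8,9,10}. Remove leaf 2 (neighbor: 1).
Step 4: current leaves = {1,8,9,10}. Remove leaf 1 (neighbor: 5).
Step 5: current leaves = {5,8,9,10}. Remove leaf 5 (neighbor: 7).
Step 6: current leaves = {8,9,10}. Remove leaf 8 (neighbor: 6).
Step 7: current leaves = {9,10}. Remove leaf 9 (neighbor: 7).

Answer: 9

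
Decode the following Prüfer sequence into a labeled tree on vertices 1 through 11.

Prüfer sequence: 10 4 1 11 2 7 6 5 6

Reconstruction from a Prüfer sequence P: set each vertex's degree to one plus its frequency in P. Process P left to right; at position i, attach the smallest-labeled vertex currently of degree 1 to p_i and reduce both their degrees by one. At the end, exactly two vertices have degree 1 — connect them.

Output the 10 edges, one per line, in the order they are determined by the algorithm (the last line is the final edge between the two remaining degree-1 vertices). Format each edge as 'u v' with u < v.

Answer: 3 10
4 8
1 4
1 11
2 9
2 7
6 7
5 10
5 6
6 11

Derivation:
Initial degrees: {1:2, 2:2, 3:1, 4:2, 5:2, 6:3, 7:2, 8:1, 9:1, 10:2, 11:2}
Step 1: smallest deg-1 vertex = 3, p_1 = 10. Add edge {3,10}. Now deg[3]=0, deg[10]=1.
Step 2: smallest deg-1 vertex = 8, p_2 = 4. Add edge {4,8}. Now deg[8]=0, deg[4]=1.
Step 3: smallest deg-1 vertex = 4, p_3 = 1. Add edge {1,4}. Now deg[4]=0, deg[1]=1.
Step 4: smallest deg-1 vertex = 1, p_4 = 11. Add edge {1,11}. Now deg[1]=0, deg[11]=1.
Step 5: smallest deg-1 vertex = 9, p_5 = 2. Add edge {2,9}. Now deg[9]=0, deg[2]=1.
Step 6: smallest deg-1 vertex = 2, p_6 = 7. Add edge {2,7}. Now deg[2]=0, deg[7]=1.
Step 7: smallest deg-1 vertex = 7, p_7 = 6. Add edge {6,7}. Now deg[7]=0, deg[6]=2.
Step 8: smallest deg-1 vertex = 10, p_8 = 5. Add edge {5,10}. Now deg[10]=0, deg[5]=1.
Step 9: smallest deg-1 vertex = 5, p_9 = 6. Add edge {5,6}. Now deg[5]=0, deg[6]=1.
Final: two remaining deg-1 vertices are 6, 11. Add edge {6,11}.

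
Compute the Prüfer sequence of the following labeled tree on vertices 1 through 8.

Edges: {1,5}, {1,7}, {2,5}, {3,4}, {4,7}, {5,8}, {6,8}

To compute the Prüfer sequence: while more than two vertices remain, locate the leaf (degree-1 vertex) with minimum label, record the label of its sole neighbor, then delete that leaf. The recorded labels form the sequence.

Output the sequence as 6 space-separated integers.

Answer: 5 4 7 8 1 5

Derivation:
Step 1: leaves = {2,3,6}. Remove smallest leaf 2, emit neighbor 5.
Step 2: leaves = {3,6}. Remove smallest leaf 3, emit neighbor 4.
Step 3: leaves = {4,6}. Remove smallest leaf 4, emit neighbor 7.
Step 4: leaves = {6,7}. Remove smallest leaf 6, emit neighbor 8.
Step 5: leaves = {7,8}. Remove smallest leaf 7, emit neighbor 1.
Step 6: leaves = {1,8}. Remove smallest leaf 1, emit neighbor 5.
Done: 2 vertices remain (5, 8). Sequence = [5 4 7 8 1 5]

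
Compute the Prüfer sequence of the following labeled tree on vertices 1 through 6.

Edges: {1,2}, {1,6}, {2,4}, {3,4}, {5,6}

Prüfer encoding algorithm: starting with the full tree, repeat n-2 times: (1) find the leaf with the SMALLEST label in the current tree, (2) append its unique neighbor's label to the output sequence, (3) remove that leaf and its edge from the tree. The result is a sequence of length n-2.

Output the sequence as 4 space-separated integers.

Step 1: leaves = {3,5}. Remove smallest leaf 3, emit neighbor 4.
Step 2: leaves = {4,5}. Remove smallest leaf 4, emit neighbor 2.
Step 3: leaves = {2,5}. Remove smallest leaf 2, emit neighbor 1.
Step 4: leaves = {1,5}. Remove smallest leaf 1, emit neighbor 6.
Done: 2 vertices remain (5, 6). Sequence = [4 2 1 6]

Answer: 4 2 1 6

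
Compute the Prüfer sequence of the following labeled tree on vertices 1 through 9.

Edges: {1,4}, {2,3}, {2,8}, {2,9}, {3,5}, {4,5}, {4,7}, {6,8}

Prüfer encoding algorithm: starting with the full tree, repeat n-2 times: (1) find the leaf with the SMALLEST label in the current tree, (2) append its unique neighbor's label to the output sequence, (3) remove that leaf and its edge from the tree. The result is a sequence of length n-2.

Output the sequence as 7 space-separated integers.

Answer: 4 8 4 5 3 2 2

Derivation:
Step 1: leaves = {1,6,7,9}. Remove smallest leaf 1, emit neighbor 4.
Step 2: leaves = {6,7,9}. Remove smallest leaf 6, emit neighbor 8.
Step 3: leaves = {7,8,9}. Remove smallest leaf 7, emit neighbor 4.
Step 4: leaves = {4,8,9}. Remove smallest leaf 4, emit neighbor 5.
Step 5: leaves = {5,8,9}. Remove smallest leaf 5, emit neighbor 3.
Step 6: leaves = {3,8,9}. Remove smallest leaf 3, emit neighbor 2.
Step 7: leaves = {8,9}. Remove smallest leaf 8, emit neighbor 2.
Done: 2 vertices remain (2, 9). Sequence = [4 8 4 5 3 2 2]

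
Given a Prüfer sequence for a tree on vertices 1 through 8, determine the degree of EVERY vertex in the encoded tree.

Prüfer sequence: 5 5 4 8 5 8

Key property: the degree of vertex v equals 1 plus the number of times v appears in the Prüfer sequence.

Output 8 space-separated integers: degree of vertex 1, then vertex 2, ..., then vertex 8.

p_1 = 5: count[5] becomes 1
p_2 = 5: count[5] becomes 2
p_3 = 4: count[4] becomes 1
p_4 = 8: count[8] becomes 1
p_5 = 5: count[5] becomes 3
p_6 = 8: count[8] becomes 2
Degrees (1 + count): deg[1]=1+0=1, deg[2]=1+0=1, deg[3]=1+0=1, deg[4]=1+1=2, deg[5]=1+3=4, deg[6]=1+0=1, deg[7]=1+0=1, deg[8]=1+2=3

Answer: 1 1 1 2 4 1 1 3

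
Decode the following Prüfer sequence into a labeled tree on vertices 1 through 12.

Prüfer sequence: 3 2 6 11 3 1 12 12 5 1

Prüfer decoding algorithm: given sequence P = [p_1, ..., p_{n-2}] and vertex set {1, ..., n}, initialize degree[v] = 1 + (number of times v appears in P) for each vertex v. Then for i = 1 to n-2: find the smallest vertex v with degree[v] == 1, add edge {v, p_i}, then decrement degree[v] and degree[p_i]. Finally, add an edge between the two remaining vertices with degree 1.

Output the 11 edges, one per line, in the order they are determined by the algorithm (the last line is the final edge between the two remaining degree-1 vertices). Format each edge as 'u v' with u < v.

Initial degrees: {1:3, 2:2, 3:3, 4:1, 5:2, 6:2, 7:1, 8:1, 9:1, 10:1, 11:2, 12:3}
Step 1: smallest deg-1 vertex = 4, p_1 = 3. Add edge {3,4}. Now deg[4]=0, deg[3]=2.
Step 2: smallest deg-1 vertex = 7, p_2 = 2. Add edge {2,7}. Now deg[7]=0, deg[2]=1.
Step 3: smallest deg-1 vertex = 2, p_3 = 6. Add edge {2,6}. Now deg[2]=0, deg[6]=1.
Step 4: smallest deg-1 vertex = 6, p_4 = 11. Add edge {6,11}. Now deg[6]=0, deg[11]=1.
Step 5: smallest deg-1 vertex = 8, p_5 = 3. Add edge {3,8}. Now deg[8]=0, deg[3]=1.
Step 6: smallest deg-1 vertex = 3, p_6 = 1. Add edge {1,3}. Now deg[3]=0, deg[1]=2.
Step 7: smallest deg-1 vertex = 9, p_7 = 12. Add edge {9,12}. Now deg[9]=0, deg[12]=2.
Step 8: smallest deg-1 vertex = 10, p_8 = 12. Add edge {10,12}. Now deg[10]=0, deg[12]=1.
Step 9: smallest deg-1 vertex = 11, p_9 = 5. Add edge {5,11}. Now deg[11]=0, deg[5]=1.
Step 10: smallest deg-1 vertex = 5, p_10 = 1. Add edge {1,5}. Now deg[5]=0, deg[1]=1.
Final: two remaining deg-1 vertices are 1, 12. Add edge {1,12}.

Answer: 3 4
2 7
2 6
6 11
3 8
1 3
9 12
10 12
5 11
1 5
1 12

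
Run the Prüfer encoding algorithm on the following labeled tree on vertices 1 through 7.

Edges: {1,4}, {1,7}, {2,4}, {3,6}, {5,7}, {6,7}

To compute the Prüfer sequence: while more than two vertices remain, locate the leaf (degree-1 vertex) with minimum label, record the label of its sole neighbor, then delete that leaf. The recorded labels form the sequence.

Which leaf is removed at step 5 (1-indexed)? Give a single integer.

Answer: 5

Derivation:
Step 1: current leaves = {2,3,5}. Remove leaf 2 (neighbor: 4).
Step 2: current leaves = {3,4,5}. Remove leaf 3 (neighbor: 6).
Step 3: current leaves = {4,5,6}. Remove leaf 4 (neighbor: 1).
Step 4: current leaves = {1,5,6}. Remove leaf 1 (neighbor: 7).
Step 5: current leaves = {5,6}. Remove leaf 5 (neighbor: 7).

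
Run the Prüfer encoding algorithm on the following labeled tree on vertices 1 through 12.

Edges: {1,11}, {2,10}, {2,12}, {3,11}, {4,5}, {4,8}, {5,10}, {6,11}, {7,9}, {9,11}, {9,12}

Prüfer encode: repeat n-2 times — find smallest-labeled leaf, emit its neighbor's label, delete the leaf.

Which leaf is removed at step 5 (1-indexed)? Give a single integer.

Step 1: current leaves = {1,3,6,7,8}. Remove leaf 1 (neighbor: 11).
Step 2: current leaves = {3,6,7,8}. Remove leaf 3 (neighbor: 11).
Step 3: current leaves = {6,7,8}. Remove leaf 6 (neighbor: 11).
Step 4: current leaves = {7,8,11}. Remove leaf 7 (neighbor: 9).
Step 5: current leaves = {8,11}. Remove leaf 8 (neighbor: 4).

Answer: 8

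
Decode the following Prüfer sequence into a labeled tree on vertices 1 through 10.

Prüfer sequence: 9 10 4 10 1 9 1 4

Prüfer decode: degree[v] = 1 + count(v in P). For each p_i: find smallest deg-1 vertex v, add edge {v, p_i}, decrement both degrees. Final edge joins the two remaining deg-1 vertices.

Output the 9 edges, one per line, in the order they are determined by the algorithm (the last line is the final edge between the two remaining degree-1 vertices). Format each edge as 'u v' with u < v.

Initial degrees: {1:3, 2:1, 3:1, 4:3, 5:1, 6:1, 7:1, 8:1, 9:3, 10:3}
Step 1: smallest deg-1 vertex = 2, p_1 = 9. Add edge {2,9}. Now deg[2]=0, deg[9]=2.
Step 2: smallest deg-1 vertex = 3, p_2 = 10. Add edge {3,10}. Now deg[3]=0, deg[10]=2.
Step 3: smallest deg-1 vertex = 5, p_3 = 4. Add edge {4,5}. Now deg[5]=0, deg[4]=2.
Step 4: smallest deg-1 vertex = 6, p_4 = 10. Add edge {6,10}. Now deg[6]=0, deg[10]=1.
Step 5: smallest deg-1 vertex = 7, p_5 = 1. Add edge {1,7}. Now deg[7]=0, deg[1]=2.
Step 6: smallest deg-1 vertex = 8, p_6 = 9. Add edge {8,9}. Now deg[8]=0, deg[9]=1.
Step 7: smallest deg-1 vertex = 9, p_7 = 1. Add edge {1,9}. Now deg[9]=0, deg[1]=1.
Step 8: smallest deg-1 vertex = 1, p_8 = 4. Add edge {1,4}. Now deg[1]=0, deg[4]=1.
Final: two remaining deg-1 vertices are 4, 10. Add edge {4,10}.

Answer: 2 9
3 10
4 5
6 10
1 7
8 9
1 9
1 4
4 10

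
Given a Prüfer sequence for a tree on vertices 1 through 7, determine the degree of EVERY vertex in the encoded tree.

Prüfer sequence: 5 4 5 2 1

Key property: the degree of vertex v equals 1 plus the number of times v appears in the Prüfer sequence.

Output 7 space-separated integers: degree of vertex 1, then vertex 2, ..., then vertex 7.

p_1 = 5: count[5] becomes 1
p_2 = 4: count[4] becomes 1
p_3 = 5: count[5] becomes 2
p_4 = 2: count[2] becomes 1
p_5 = 1: count[1] becomes 1
Degrees (1 + count): deg[1]=1+1=2, deg[2]=1+1=2, deg[3]=1+0=1, deg[4]=1+1=2, deg[5]=1+2=3, deg[6]=1+0=1, deg[7]=1+0=1

Answer: 2 2 1 2 3 1 1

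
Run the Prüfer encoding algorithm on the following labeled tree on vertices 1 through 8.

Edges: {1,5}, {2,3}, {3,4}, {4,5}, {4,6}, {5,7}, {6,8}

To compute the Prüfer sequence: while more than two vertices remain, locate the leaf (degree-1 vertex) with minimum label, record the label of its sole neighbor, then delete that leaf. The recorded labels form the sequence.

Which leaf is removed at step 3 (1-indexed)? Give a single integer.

Step 1: current leaves = {1,2,7,8}. Remove leaf 1 (neighbor: 5).
Step 2: current leaves = {2,7,8}. Remove leaf 2 (neighbor: 3).
Step 3: current leaves = {3,7,8}. Remove leaf 3 (neighbor: 4).

Answer: 3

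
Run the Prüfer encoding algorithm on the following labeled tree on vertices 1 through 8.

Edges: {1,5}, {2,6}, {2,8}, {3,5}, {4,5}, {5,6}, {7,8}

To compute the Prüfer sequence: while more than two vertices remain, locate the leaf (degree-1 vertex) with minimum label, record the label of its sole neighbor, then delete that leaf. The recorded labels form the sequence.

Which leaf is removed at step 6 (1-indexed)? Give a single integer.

Step 1: current leaves = {1,3,4,7}. Remove leaf 1 (neighbor: 5).
Step 2: current leaves = {3,4,7}. Remove leaf 3 (neighbor: 5).
Step 3: current leaves = {4,7}. Remove leaf 4 (neighbor: 5).
Step 4: current leaves = {5,7}. Remove leaf 5 (neighbor: 6).
Step 5: current leaves = {6,7}. Remove leaf 6 (neighbor: 2).
Step 6: current leaves = {2,7}. Remove leaf 2 (neighbor: 8).

Answer: 2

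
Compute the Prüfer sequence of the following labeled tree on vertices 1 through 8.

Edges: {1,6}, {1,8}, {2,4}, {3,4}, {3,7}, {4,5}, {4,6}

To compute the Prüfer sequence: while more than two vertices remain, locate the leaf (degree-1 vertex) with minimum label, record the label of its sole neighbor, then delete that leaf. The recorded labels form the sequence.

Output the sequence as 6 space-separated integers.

Step 1: leaves = {2,5,7,8}. Remove smallest leaf 2, emit neighbor 4.
Step 2: leaves = {5,7,8}. Remove smallest leaf 5, emit neighbor 4.
Step 3: leaves = {7,8}. Remove smallest leaf 7, emit neighbor 3.
Step 4: leaves = {3,8}. Remove smallest leaf 3, emit neighbor 4.
Step 5: leaves = {4,8}. Remove smallest leaf 4, emit neighbor 6.
Step 6: leaves = {6,8}. Remove smallest leaf 6, emit neighbor 1.
Done: 2 vertices remain (1, 8). Sequence = [4 4 3 4 6 1]

Answer: 4 4 3 4 6 1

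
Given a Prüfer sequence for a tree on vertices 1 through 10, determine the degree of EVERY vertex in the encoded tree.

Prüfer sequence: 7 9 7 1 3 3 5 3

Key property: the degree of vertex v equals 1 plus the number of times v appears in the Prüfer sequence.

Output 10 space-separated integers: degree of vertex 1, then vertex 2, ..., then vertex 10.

p_1 = 7: count[7] becomes 1
p_2 = 9: count[9] becomes 1
p_3 = 7: count[7] becomes 2
p_4 = 1: count[1] becomes 1
p_5 = 3: count[3] becomes 1
p_6 = 3: count[3] becomes 2
p_7 = 5: count[5] becomes 1
p_8 = 3: count[3] becomes 3
Degrees (1 + count): deg[1]=1+1=2, deg[2]=1+0=1, deg[3]=1+3=4, deg[4]=1+0=1, deg[5]=1+1=2, deg[6]=1+0=1, deg[7]=1+2=3, deg[8]=1+0=1, deg[9]=1+1=2, deg[10]=1+0=1

Answer: 2 1 4 1 2 1 3 1 2 1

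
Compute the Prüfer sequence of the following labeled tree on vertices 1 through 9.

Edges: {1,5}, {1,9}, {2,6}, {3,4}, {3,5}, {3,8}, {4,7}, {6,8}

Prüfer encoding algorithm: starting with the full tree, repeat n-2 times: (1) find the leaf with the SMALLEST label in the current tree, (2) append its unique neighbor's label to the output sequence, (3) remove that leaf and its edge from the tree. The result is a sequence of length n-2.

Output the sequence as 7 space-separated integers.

Step 1: leaves = {2,7,9}. Remove smallest leaf 2, emit neighbor 6.
Step 2: leaves = {6,7,9}. Remove smallest leaf 6, emit neighbor 8.
Step 3: leaves = {7,8,9}. Remove smallest leaf 7, emit neighbor 4.
Step 4: leaves = {4,8,9}. Remove smallest leaf 4, emit neighbor 3.
Step 5: leaves = {8,9}. Remove smallest leaf 8, emit neighbor 3.
Step 6: leaves = {3,9}. Remove smallest leaf 3, emit neighbor 5.
Step 7: leaves = {5,9}. Remove smallest leaf 5, emit neighbor 1.
Done: 2 vertices remain (1, 9). Sequence = [6 8 4 3 3 5 1]

Answer: 6 8 4 3 3 5 1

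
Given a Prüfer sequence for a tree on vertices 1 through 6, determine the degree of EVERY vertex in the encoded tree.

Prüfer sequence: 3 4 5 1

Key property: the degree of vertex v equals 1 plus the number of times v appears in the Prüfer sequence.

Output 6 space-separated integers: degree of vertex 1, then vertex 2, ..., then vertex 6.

Answer: 2 1 2 2 2 1

Derivation:
p_1 = 3: count[3] becomes 1
p_2 = 4: count[4] becomes 1
p_3 = 5: count[5] becomes 1
p_4 = 1: count[1] becomes 1
Degrees (1 + count): deg[1]=1+1=2, deg[2]=1+0=1, deg[3]=1+1=2, deg[4]=1+1=2, deg[5]=1+1=2, deg[6]=1+0=1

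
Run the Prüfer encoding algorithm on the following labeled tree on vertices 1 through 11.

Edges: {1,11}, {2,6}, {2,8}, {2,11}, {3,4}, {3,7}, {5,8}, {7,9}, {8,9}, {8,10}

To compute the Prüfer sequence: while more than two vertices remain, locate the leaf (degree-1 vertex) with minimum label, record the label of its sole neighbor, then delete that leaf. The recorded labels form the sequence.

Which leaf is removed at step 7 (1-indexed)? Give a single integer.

Step 1: current leaves = {1,4,5,6,10}. Remove leaf 1 (neighbor: 11).
Step 2: current leaves = {4,5,6,10,11}. Remove leaf 4 (neighbor: 3).
Step 3: current leaves = {3,5,6,10,11}. Remove leaf 3 (neighbor: 7).
Step 4: current leaves = {5,6,7,10,11}. Remove leaf 5 (neighbor: 8).
Step 5: current leaves = {6,7,10,11}. Remove leaf 6 (neighbor: 2).
Step 6: current leaves = {7,10,11}. Remove leaf 7 (neighbor: 9).
Step 7: current leaves = {9,10,11}. Remove leaf 9 (neighbor: 8).

Answer: 9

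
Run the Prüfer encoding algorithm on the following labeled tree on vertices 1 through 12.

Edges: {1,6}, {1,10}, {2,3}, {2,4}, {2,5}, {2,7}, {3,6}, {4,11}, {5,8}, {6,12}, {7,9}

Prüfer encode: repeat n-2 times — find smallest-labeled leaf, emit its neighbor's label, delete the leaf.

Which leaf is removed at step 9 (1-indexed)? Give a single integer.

Answer: 2

Derivation:
Step 1: current leaves = {8,9,10,11,12}. Remove leaf 8 (neighbor: 5).
Step 2: current leaves = {5,9,10,11,12}. Remove leaf 5 (neighbor: 2).
Step 3: current leaves = {9,10,11,12}. Remove leaf 9 (neighbor: 7).
Step 4: current leaves = {7,10,11,12}. Remove leaf 7 (neighbor: 2).
Step 5: current leaves = {10,11,12}. Remove leaf 10 (neighbor: 1).
Step 6: current leaves = {1,11,12}. Remove leaf 1 (neighbor: 6).
Step 7: current leaves = {11,12}. Remove leaf 11 (neighbor: 4).
Step 8: current leaves = {4,12}. Remove leaf 4 (neighbor: 2).
Step 9: current leaves = {2,12}. Remove leaf 2 (neighbor: 3).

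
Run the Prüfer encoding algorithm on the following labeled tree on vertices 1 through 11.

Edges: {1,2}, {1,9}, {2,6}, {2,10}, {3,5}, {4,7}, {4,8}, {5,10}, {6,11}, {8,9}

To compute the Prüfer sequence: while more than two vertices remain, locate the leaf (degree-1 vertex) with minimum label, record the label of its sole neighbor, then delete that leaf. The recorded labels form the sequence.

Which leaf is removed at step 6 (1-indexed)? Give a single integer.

Step 1: current leaves = {3,7,11}. Remove leaf 3 (neighbor: 5).
Step 2: current leaves = {5,7,11}. Remove leaf 5 (neighbor: 10).
Step 3: current leaves = {7,10,11}. Remove leaf 7 (neighbor: 4).
Step 4: current leaves = {4,10,11}. Remove leaf 4 (neighbor: 8).
Step 5: current leaves = {8,10,11}. Remove leaf 8 (neighbor: 9).
Step 6: current leaves = {9,10,11}. Remove leaf 9 (neighbor: 1).

Answer: 9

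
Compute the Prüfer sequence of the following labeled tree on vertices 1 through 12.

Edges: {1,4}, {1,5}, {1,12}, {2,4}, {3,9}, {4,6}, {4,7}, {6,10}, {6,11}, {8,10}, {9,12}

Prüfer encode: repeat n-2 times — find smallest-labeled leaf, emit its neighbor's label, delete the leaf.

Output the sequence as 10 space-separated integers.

Step 1: leaves = {2,3,5,7,8,11}. Remove smallest leaf 2, emit neighbor 4.
Step 2: leaves = {3,5,7,8,11}. Remove smallest leaf 3, emit neighbor 9.
Step 3: leaves = {5,7,8,9,11}. Remove smallest leaf 5, emit neighbor 1.
Step 4: leaves = {7,8,9,11}. Remove smallest leaf 7, emit neighbor 4.
Step 5: leaves = {8,9,11}. Remove smallest leaf 8, emit neighbor 10.
Step 6: leaves = {9,10,11}. Remove smallest leaf 9, emit neighbor 12.
Step 7: leaves = {10,11,12}. Remove smallest leaf 10, emit neighbor 6.
Step 8: leaves = {11,12}. Remove smallest leaf 11, emit neighbor 6.
Step 9: leaves = {6,12}. Remove smallest leaf 6, emit neighbor 4.
Step 10: leaves = {4,12}. Remove smallest leaf 4, emit neighbor 1.
Done: 2 vertices remain (1, 12). Sequence = [4 9 1 4 10 12 6 6 4 1]

Answer: 4 9 1 4 10 12 6 6 4 1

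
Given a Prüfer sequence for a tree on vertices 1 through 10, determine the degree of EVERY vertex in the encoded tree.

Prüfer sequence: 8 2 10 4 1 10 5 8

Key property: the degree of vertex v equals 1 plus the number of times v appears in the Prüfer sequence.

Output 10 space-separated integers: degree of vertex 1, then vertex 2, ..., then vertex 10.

p_1 = 8: count[8] becomes 1
p_2 = 2: count[2] becomes 1
p_3 = 10: count[10] becomes 1
p_4 = 4: count[4] becomes 1
p_5 = 1: count[1] becomes 1
p_6 = 10: count[10] becomes 2
p_7 = 5: count[5] becomes 1
p_8 = 8: count[8] becomes 2
Degrees (1 + count): deg[1]=1+1=2, deg[2]=1+1=2, deg[3]=1+0=1, deg[4]=1+1=2, deg[5]=1+1=2, deg[6]=1+0=1, deg[7]=1+0=1, deg[8]=1+2=3, deg[9]=1+0=1, deg[10]=1+2=3

Answer: 2 2 1 2 2 1 1 3 1 3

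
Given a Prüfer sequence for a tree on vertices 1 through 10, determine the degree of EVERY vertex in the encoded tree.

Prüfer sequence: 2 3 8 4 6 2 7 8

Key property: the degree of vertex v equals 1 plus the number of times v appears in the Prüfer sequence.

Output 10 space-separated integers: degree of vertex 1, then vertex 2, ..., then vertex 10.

p_1 = 2: count[2] becomes 1
p_2 = 3: count[3] becomes 1
p_3 = 8: count[8] becomes 1
p_4 = 4: count[4] becomes 1
p_5 = 6: count[6] becomes 1
p_6 = 2: count[2] becomes 2
p_7 = 7: count[7] becomes 1
p_8 = 8: count[8] becomes 2
Degrees (1 + count): deg[1]=1+0=1, deg[2]=1+2=3, deg[3]=1+1=2, deg[4]=1+1=2, deg[5]=1+0=1, deg[6]=1+1=2, deg[7]=1+1=2, deg[8]=1+2=3, deg[9]=1+0=1, deg[10]=1+0=1

Answer: 1 3 2 2 1 2 2 3 1 1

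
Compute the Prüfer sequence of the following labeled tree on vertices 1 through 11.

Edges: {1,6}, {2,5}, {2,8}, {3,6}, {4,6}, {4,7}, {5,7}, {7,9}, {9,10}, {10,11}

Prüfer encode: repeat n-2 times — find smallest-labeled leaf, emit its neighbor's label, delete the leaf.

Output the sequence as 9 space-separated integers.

Answer: 6 6 4 7 2 5 7 9 10

Derivation:
Step 1: leaves = {1,3,8,11}. Remove smallest leaf 1, emit neighbor 6.
Step 2: leaves = {3,8,11}. Remove smallest leaf 3, emit neighbor 6.
Step 3: leaves = {6,8,11}. Remove smallest leaf 6, emit neighbor 4.
Step 4: leaves = {4,8,11}. Remove smallest leaf 4, emit neighbor 7.
Step 5: leaves = {8,11}. Remove smallest leaf 8, emit neighbor 2.
Step 6: leaves = {2,11}. Remove smallest leaf 2, emit neighbor 5.
Step 7: leaves = {5,11}. Remove smallest leaf 5, emit neighbor 7.
Step 8: leaves = {7,11}. Remove smallest leaf 7, emit neighbor 9.
Step 9: leaves = {9,11}. Remove smallest leaf 9, emit neighbor 10.
Done: 2 vertices remain (10, 11). Sequence = [6 6 4 7 2 5 7 9 10]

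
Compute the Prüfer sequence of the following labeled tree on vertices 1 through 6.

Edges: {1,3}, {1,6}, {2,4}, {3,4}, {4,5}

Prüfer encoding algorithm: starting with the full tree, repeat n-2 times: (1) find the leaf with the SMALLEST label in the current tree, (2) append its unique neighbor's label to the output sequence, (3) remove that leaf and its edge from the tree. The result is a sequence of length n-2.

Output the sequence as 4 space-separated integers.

Step 1: leaves = {2,5,6}. Remove smallest leaf 2, emit neighbor 4.
Step 2: leaves = {5,6}. Remove smallest leaf 5, emit neighbor 4.
Step 3: leaves = {4,6}. Remove smallest leaf 4, emit neighbor 3.
Step 4: leaves = {3,6}. Remove smallest leaf 3, emit neighbor 1.
Done: 2 vertices remain (1, 6). Sequence = [4 4 3 1]

Answer: 4 4 3 1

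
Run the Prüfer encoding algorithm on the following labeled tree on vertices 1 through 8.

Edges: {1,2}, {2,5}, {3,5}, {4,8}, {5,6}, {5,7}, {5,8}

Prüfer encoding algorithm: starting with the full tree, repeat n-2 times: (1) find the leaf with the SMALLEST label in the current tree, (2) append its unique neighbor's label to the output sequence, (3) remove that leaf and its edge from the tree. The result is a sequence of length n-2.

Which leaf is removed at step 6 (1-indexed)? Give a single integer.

Step 1: current leaves = {1,3,4,6,7}. Remove leaf 1 (neighbor: 2).
Step 2: current leaves = {2,3,4,6,7}. Remove leaf 2 (neighbor: 5).
Step 3: current leaves = {3,4,6,7}. Remove leaf 3 (neighbor: 5).
Step 4: current leaves = {4,6,7}. Remove leaf 4 (neighbor: 8).
Step 5: current leaves = {6,7,8}. Remove leaf 6 (neighbor: 5).
Step 6: current leaves = {7,8}. Remove leaf 7 (neighbor: 5).

Answer: 7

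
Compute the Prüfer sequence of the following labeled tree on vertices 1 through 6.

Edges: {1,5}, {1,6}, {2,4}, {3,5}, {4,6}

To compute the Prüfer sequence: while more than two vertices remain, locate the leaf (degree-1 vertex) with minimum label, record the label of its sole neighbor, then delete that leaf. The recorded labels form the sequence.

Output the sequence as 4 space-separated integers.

Answer: 4 5 6 1

Derivation:
Step 1: leaves = {2,3}. Remove smallest leaf 2, emit neighbor 4.
Step 2: leaves = {3,4}. Remove smallest leaf 3, emit neighbor 5.
Step 3: leaves = {4,5}. Remove smallest leaf 4, emit neighbor 6.
Step 4: leaves = {5,6}. Remove smallest leaf 5, emit neighbor 1.
Done: 2 vertices remain (1, 6). Sequence = [4 5 6 1]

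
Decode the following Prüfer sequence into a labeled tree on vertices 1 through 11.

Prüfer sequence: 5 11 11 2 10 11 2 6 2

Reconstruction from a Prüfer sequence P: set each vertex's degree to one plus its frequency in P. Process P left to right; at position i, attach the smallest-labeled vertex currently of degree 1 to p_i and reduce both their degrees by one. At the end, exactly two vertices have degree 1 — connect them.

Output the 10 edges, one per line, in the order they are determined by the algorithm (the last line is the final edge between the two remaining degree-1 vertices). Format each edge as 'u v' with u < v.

Initial degrees: {1:1, 2:4, 3:1, 4:1, 5:2, 6:2, 7:1, 8:1, 9:1, 10:2, 11:4}
Step 1: smallest deg-1 vertex = 1, p_1 = 5. Add edge {1,5}. Now deg[1]=0, deg[5]=1.
Step 2: smallest deg-1 vertex = 3, p_2 = 11. Add edge {3,11}. Now deg[3]=0, deg[11]=3.
Step 3: smallest deg-1 vertex = 4, p_3 = 11. Add edge {4,11}. Now deg[4]=0, deg[11]=2.
Step 4: smallest deg-1 vertex = 5, p_4 = 2. Add edge {2,5}. Now deg[5]=0, deg[2]=3.
Step 5: smallest deg-1 vertex = 7, p_5 = 10. Add edge {7,10}. Now deg[7]=0, deg[10]=1.
Step 6: smallest deg-1 vertex = 8, p_6 = 11. Add edge {8,11}. Now deg[8]=0, deg[11]=1.
Step 7: smallest deg-1 vertex = 9, p_7 = 2. Add edge {2,9}. Now deg[9]=0, deg[2]=2.
Step 8: smallest deg-1 vertex = 10, p_8 = 6. Add edge {6,10}. Now deg[10]=0, deg[6]=1.
Step 9: smallest deg-1 vertex = 6, p_9 = 2. Add edge {2,6}. Now deg[6]=0, deg[2]=1.
Final: two remaining deg-1 vertices are 2, 11. Add edge {2,11}.

Answer: 1 5
3 11
4 11
2 5
7 10
8 11
2 9
6 10
2 6
2 11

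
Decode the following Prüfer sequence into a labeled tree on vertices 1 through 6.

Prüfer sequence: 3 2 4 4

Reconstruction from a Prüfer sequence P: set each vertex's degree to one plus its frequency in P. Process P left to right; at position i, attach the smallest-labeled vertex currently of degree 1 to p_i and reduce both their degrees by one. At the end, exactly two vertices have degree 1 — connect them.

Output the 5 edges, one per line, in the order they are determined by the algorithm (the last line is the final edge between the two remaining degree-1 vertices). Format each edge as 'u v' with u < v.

Answer: 1 3
2 3
2 4
4 5
4 6

Derivation:
Initial degrees: {1:1, 2:2, 3:2, 4:3, 5:1, 6:1}
Step 1: smallest deg-1 vertex = 1, p_1 = 3. Add edge {1,3}. Now deg[1]=0, deg[3]=1.
Step 2: smallest deg-1 vertex = 3, p_2 = 2. Add edge {2,3}. Now deg[3]=0, deg[2]=1.
Step 3: smallest deg-1 vertex = 2, p_3 = 4. Add edge {2,4}. Now deg[2]=0, deg[4]=2.
Step 4: smallest deg-1 vertex = 5, p_4 = 4. Add edge {4,5}. Now deg[5]=0, deg[4]=1.
Final: two remaining deg-1 vertices are 4, 6. Add edge {4,6}.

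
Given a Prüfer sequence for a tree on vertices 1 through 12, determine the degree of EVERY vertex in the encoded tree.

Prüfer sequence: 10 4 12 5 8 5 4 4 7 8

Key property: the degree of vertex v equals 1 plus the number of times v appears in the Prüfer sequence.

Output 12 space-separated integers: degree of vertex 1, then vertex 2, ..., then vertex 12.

p_1 = 10: count[10] becomes 1
p_2 = 4: count[4] becomes 1
p_3 = 12: count[12] becomes 1
p_4 = 5: count[5] becomes 1
p_5 = 8: count[8] becomes 1
p_6 = 5: count[5] becomes 2
p_7 = 4: count[4] becomes 2
p_8 = 4: count[4] becomes 3
p_9 = 7: count[7] becomes 1
p_10 = 8: count[8] becomes 2
Degrees (1 + count): deg[1]=1+0=1, deg[2]=1+0=1, deg[3]=1+0=1, deg[4]=1+3=4, deg[5]=1+2=3, deg[6]=1+0=1, deg[7]=1+1=2, deg[8]=1+2=3, deg[9]=1+0=1, deg[10]=1+1=2, deg[11]=1+0=1, deg[12]=1+1=2

Answer: 1 1 1 4 3 1 2 3 1 2 1 2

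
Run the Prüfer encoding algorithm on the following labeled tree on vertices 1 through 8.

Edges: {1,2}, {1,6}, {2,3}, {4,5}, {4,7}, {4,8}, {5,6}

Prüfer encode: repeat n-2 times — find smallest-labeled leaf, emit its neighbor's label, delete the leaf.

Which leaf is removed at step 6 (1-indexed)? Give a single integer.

Answer: 7

Derivation:
Step 1: current leaves = {3,7,8}. Remove leaf 3 (neighbor: 2).
Step 2: current leaves = {2,7,8}. Remove leaf 2 (neighbor: 1).
Step 3: current leaves = {1,7,8}. Remove leaf 1 (neighbor: 6).
Step 4: current leaves = {6,7,8}. Remove leaf 6 (neighbor: 5).
Step 5: current leaves = {5,7,8}. Remove leaf 5 (neighbor: 4).
Step 6: current leaves = {7,8}. Remove leaf 7 (neighbor: 4).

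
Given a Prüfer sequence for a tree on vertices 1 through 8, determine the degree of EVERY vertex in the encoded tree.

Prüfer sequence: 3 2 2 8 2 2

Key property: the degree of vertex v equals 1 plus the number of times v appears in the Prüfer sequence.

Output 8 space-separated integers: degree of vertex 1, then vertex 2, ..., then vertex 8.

Answer: 1 5 2 1 1 1 1 2

Derivation:
p_1 = 3: count[3] becomes 1
p_2 = 2: count[2] becomes 1
p_3 = 2: count[2] becomes 2
p_4 = 8: count[8] becomes 1
p_5 = 2: count[2] becomes 3
p_6 = 2: count[2] becomes 4
Degrees (1 + count): deg[1]=1+0=1, deg[2]=1+4=5, deg[3]=1+1=2, deg[4]=1+0=1, deg[5]=1+0=1, deg[6]=1+0=1, deg[7]=1+0=1, deg[8]=1+1=2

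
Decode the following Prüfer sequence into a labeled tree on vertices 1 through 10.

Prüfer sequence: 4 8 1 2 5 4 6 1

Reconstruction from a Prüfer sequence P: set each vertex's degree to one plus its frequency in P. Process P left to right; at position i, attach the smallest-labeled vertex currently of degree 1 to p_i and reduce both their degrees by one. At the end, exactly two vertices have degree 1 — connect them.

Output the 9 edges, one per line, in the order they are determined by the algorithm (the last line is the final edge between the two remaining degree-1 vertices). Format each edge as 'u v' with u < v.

Initial degrees: {1:3, 2:2, 3:1, 4:3, 5:2, 6:2, 7:1, 8:2, 9:1, 10:1}
Step 1: smallest deg-1 vertex = 3, p_1 = 4. Add edge {3,4}. Now deg[3]=0, deg[4]=2.
Step 2: smallest deg-1 vertex = 7, p_2 = 8. Add edge {7,8}. Now deg[7]=0, deg[8]=1.
Step 3: smallest deg-1 vertex = 8, p_3 = 1. Add edge {1,8}. Now deg[8]=0, deg[1]=2.
Step 4: smallest deg-1 vertex = 9, p_4 = 2. Add edge {2,9}. Now deg[9]=0, deg[2]=1.
Step 5: smallest deg-1 vertex = 2, p_5 = 5. Add edge {2,5}. Now deg[2]=0, deg[5]=1.
Step 6: smallest deg-1 vertex = 5, p_6 = 4. Add edge {4,5}. Now deg[5]=0, deg[4]=1.
Step 7: smallest deg-1 vertex = 4, p_7 = 6. Add edge {4,6}. Now deg[4]=0, deg[6]=1.
Step 8: smallest deg-1 vertex = 6, p_8 = 1. Add edge {1,6}. Now deg[6]=0, deg[1]=1.
Final: two remaining deg-1 vertices are 1, 10. Add edge {1,10}.

Answer: 3 4
7 8
1 8
2 9
2 5
4 5
4 6
1 6
1 10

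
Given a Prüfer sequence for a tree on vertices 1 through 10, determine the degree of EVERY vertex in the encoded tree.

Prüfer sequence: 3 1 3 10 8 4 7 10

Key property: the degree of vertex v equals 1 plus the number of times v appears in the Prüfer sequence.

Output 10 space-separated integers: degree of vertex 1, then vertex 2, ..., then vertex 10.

p_1 = 3: count[3] becomes 1
p_2 = 1: count[1] becomes 1
p_3 = 3: count[3] becomes 2
p_4 = 10: count[10] becomes 1
p_5 = 8: count[8] becomes 1
p_6 = 4: count[4] becomes 1
p_7 = 7: count[7] becomes 1
p_8 = 10: count[10] becomes 2
Degrees (1 + count): deg[1]=1+1=2, deg[2]=1+0=1, deg[3]=1+2=3, deg[4]=1+1=2, deg[5]=1+0=1, deg[6]=1+0=1, deg[7]=1+1=2, deg[8]=1+1=2, deg[9]=1+0=1, deg[10]=1+2=3

Answer: 2 1 3 2 1 1 2 2 1 3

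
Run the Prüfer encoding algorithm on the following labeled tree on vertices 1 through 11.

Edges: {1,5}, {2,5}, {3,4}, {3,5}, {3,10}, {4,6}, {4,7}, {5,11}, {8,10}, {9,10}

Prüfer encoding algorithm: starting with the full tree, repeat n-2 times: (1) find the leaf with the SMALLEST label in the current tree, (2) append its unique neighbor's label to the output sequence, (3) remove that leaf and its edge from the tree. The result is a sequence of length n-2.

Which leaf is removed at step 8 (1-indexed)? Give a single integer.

Answer: 10

Derivation:
Step 1: current leaves = {1,2,6,7,8,9,11}. Remove leaf 1 (neighbor: 5).
Step 2: current leaves = {2,6,7,8,9,11}. Remove leaf 2 (neighbor: 5).
Step 3: current leaves = {6,7,8,9,11}. Remove leaf 6 (neighbor: 4).
Step 4: current leaves = {7,8,9,11}. Remove leaf 7 (neighbor: 4).
Step 5: current leaves = {4,8,9,11}. Remove leaf 4 (neighbor: 3).
Step 6: current leaves = {8,9,11}. Remove leaf 8 (neighbor: 10).
Step 7: current leaves = {9,11}. Remove leaf 9 (neighbor: 10).
Step 8: current leaves = {10,11}. Remove leaf 10 (neighbor: 3).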